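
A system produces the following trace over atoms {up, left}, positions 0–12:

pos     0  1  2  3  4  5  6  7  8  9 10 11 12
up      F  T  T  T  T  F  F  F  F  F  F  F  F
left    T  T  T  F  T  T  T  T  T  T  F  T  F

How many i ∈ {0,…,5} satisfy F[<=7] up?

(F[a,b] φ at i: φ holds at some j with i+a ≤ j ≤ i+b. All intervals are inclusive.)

5

Evaluate at each i in [0,5]:
  i=0: ✓ (witness j=1)
  i=1: ✓ (witness j=1)
  i=2: ✓ (witness j=2)
  i=3: ✓ (witness j=3)
  i=4: ✓ (witness j=4)
  i=5: ✗ (none in [5,12])
Positions where it holds: {0, 1, 2, 3, 4} → 5.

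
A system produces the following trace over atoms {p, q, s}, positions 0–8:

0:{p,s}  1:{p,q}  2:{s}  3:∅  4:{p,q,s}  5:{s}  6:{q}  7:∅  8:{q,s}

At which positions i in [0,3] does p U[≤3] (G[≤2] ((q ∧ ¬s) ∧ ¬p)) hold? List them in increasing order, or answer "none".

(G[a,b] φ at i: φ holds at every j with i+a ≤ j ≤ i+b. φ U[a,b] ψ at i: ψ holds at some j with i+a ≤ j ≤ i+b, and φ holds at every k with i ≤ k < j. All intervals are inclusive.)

Evaluate at each i in [0,3]:
  i=0: ✗ (no rhs in [0,3])
  i=1: ✗ (no rhs in [1,4])
  i=2: ✗ (no rhs in [2,5])
  i=3: ✗ (no rhs in [3,6])

none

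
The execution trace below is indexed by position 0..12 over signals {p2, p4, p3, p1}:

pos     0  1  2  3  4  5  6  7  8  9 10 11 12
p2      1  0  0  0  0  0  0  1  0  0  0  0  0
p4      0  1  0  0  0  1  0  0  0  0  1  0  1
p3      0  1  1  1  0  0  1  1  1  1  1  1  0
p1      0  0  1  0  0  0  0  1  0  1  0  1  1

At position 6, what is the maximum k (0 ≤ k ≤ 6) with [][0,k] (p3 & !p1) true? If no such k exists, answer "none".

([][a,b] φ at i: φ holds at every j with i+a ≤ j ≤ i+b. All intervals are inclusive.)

(p3 & !p1) must hold from j=6 onward; find where it first fails.
  j=6: holds
  j=7: fails
Holds on [6,6], so largest k = 0.

0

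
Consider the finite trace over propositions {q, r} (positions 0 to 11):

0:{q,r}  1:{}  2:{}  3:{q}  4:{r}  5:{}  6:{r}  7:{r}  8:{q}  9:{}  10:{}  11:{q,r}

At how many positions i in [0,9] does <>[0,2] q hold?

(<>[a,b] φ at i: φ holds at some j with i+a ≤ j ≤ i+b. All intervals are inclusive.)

8

Evaluate at each i in [0,9]:
  i=0: ✓ (witness j=0)
  i=1: ✓ (witness j=3)
  i=2: ✓ (witness j=3)
  i=3: ✓ (witness j=3)
  i=4: ✗ (none in [4,6])
  i=5: ✗ (none in [5,7])
  i=6: ✓ (witness j=8)
  i=7: ✓ (witness j=8)
  i=8: ✓ (witness j=8)
  i=9: ✓ (witness j=11)
Positions where it holds: {0, 1, 2, 3, 6, 7, 8, 9} → 8.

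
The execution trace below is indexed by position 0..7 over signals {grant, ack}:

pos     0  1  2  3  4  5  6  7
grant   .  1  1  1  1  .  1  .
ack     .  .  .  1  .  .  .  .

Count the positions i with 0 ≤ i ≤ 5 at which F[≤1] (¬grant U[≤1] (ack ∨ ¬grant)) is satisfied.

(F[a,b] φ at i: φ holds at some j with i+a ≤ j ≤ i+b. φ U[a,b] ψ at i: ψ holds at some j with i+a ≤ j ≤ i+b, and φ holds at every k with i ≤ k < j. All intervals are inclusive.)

5

Evaluate at each i in [0,5]:
  i=0: ✓ (witness j=0)
  i=1: ✗ (none in [1,2])
  i=2: ✓ (witness j=3)
  i=3: ✓ (witness j=3)
  i=4: ✓ (witness j=5)
  i=5: ✓ (witness j=5)
Positions where it holds: {0, 2, 3, 4, 5} → 5.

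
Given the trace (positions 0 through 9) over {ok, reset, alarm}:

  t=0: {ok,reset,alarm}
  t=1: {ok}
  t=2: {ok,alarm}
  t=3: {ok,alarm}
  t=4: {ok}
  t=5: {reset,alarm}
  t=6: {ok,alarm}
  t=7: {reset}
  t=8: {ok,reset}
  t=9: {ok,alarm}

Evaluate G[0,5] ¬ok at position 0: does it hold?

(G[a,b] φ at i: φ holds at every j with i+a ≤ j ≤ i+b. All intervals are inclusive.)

No

Check ¬ok at every j in [0,5]:
  j=0: false
  j=1: false
  j=2: false
  j=3: false
  j=4: false
  j=5: true
Fails at j=0 → formula fails.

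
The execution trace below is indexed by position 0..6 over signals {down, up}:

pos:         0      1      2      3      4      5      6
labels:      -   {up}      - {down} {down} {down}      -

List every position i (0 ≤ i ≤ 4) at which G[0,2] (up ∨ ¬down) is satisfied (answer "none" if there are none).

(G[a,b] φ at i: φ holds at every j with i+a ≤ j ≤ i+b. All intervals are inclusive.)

0

Evaluate at each i in [0,4]:
  i=0: ✓ (all of [0,2])
  i=1: ✗ (fails at j=3)
  i=2: ✗ (fails at j=3)
  i=3: ✗ (fails at j=3)
  i=4: ✗ (fails at j=4)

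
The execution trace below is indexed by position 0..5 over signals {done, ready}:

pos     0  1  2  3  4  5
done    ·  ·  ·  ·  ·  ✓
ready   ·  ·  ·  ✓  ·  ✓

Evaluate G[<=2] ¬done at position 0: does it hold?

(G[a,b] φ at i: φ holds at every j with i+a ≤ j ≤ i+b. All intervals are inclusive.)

Check ¬done at every j in [0,2]:
  j=0: true
  j=1: true
  j=2: true
All positions satisfy it → formula holds.

True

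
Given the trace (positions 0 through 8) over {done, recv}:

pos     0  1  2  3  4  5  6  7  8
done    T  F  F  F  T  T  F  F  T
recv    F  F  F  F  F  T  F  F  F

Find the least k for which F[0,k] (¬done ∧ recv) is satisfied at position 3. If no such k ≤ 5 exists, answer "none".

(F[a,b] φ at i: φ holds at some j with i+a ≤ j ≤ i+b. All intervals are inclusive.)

none

Scan j = 3,4,… for (¬done ∧ recv):
  j=3: fails
  j=4: fails
  j=5: fails
  j=6: fails
  j=7: fails
  j=8: fails
No j in [3,8] satisfies it → none.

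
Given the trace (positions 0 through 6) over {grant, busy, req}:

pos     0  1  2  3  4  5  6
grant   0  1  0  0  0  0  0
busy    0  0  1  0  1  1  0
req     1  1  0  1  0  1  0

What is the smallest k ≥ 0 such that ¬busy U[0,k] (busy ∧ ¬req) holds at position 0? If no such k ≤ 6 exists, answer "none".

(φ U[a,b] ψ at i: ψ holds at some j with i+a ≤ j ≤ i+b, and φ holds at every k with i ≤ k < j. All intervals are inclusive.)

2

Need earliest j ≥ 0 with (busy ∧ ¬req), and ¬busy at every k in [0,j-1].
  j=0: rhs fails.
  j=1: rhs fails.
  j=2: rhs holds; lhs holds on [0,1]. k = 2.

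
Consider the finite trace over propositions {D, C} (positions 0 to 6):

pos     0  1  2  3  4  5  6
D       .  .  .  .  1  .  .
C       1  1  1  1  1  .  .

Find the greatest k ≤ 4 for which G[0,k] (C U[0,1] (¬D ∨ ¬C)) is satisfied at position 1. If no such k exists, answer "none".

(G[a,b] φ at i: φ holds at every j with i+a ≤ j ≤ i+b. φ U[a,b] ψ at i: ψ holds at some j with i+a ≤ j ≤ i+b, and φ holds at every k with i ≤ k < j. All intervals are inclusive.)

4

(C U[0,1] (¬D ∨ ¬C)) must hold from j=1 onward; find where it first fails.
  j=1: holds
  j=2: holds
  j=3: holds
  j=4: holds
  j=5: holds
Holds through j=5; largest k = 4.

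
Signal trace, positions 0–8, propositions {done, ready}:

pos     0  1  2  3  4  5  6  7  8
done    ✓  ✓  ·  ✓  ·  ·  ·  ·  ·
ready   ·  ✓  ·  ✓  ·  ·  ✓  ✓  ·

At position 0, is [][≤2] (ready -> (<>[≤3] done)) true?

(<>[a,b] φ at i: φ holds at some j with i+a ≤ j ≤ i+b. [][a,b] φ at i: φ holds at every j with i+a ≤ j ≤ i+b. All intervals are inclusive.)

True

Check (ready -> (<>[≤3] done)) at every j in [0,2]:
  j=0: antecedent false → ✓
  j=1: antecedent true; consequent holds (witness at 1) → ✓
  j=2: antecedent false → ✓
All positions satisfy it → formula holds.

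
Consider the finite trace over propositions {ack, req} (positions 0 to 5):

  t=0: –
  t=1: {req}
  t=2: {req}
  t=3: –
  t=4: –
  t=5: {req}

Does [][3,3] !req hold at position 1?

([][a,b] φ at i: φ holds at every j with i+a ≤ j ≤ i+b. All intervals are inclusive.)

True

Check !req at every j in [4,4]:
  j=4: true
All positions satisfy it → formula holds.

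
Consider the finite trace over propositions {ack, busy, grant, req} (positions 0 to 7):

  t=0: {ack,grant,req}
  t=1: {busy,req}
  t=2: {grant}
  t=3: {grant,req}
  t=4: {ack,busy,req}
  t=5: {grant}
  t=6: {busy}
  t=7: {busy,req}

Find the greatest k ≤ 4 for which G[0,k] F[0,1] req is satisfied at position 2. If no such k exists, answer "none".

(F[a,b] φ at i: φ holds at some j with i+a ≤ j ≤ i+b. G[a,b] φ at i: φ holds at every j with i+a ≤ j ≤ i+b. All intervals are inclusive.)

2

F[0,1] req must hold from j=2 onward; find where it first fails.
  j=2: holds
  j=3: holds
  j=4: holds
  j=5: fails
Holds on [2,4], so largest k = 2.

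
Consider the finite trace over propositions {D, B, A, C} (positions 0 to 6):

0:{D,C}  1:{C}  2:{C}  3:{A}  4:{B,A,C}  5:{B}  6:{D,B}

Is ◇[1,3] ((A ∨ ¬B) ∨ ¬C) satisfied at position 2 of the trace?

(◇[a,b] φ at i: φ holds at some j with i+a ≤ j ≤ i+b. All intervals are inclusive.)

Holds

Check ((A ∨ ¬B) ∨ ¬C) at each j in [3,5]:
  j=3: true
  j=4: true
  j=5: true
Found at j=3 → formula holds.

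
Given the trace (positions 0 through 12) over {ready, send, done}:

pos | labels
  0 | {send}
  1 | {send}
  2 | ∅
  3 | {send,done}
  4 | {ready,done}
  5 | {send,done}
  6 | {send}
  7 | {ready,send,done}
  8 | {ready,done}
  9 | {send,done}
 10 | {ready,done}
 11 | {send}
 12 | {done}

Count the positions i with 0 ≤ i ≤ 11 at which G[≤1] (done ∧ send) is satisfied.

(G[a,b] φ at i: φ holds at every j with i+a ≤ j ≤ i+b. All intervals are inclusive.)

Evaluate at each i in [0,11]:
  i=0: ✗ (fails at j=0)
  i=1: ✗ (fails at j=1)
  i=2: ✗ (fails at j=2)
  i=3: ✗ (fails at j=4)
  i=4: ✗ (fails at j=4)
  i=5: ✗ (fails at j=6)
  i=6: ✗ (fails at j=6)
  i=7: ✗ (fails at j=8)
  i=8: ✗ (fails at j=8)
  i=9: ✗ (fails at j=10)
  i=10: ✗ (fails at j=10)
  i=11: ✗ (fails at j=11)
Positions where it holds: {} → 0.

0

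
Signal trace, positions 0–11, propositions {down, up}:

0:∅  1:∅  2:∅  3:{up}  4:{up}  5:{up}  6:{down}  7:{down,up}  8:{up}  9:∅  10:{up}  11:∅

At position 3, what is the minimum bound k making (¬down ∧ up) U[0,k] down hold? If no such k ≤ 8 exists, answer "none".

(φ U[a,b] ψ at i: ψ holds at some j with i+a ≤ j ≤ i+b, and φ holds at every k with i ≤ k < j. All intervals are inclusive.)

3

Need earliest j ≥ 3 with down, and (¬down ∧ up) at every k in [3,j-1].
  j=3: rhs fails.
  j=4: rhs fails.
  j=5: rhs fails.
  j=6: rhs holds; lhs holds on [3,5]. k = 3.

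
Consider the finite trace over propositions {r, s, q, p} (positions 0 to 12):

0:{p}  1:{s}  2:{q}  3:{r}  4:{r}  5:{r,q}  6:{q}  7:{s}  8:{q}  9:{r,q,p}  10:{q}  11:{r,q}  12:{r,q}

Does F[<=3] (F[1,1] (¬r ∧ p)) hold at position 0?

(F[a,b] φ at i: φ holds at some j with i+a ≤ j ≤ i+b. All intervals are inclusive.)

Check F[1,1] (¬r ∧ p) at each j in [0,3]:
  j=0: fails (none in [1,1])
  j=1: fails (none in [2,2])
  j=2: fails (none in [3,3])
  j=3: fails (none in [4,4])
No position in the window satisfies it → formula fails.

No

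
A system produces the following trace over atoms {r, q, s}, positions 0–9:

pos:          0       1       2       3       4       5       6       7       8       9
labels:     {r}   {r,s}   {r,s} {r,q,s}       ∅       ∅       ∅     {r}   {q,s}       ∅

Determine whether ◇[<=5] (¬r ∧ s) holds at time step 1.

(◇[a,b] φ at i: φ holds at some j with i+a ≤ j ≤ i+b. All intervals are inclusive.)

Does not hold

Check (¬r ∧ s) at each j in [1,6]:
  j=1: false
  j=2: false
  j=3: false
  j=4: false
  j=5: false
  j=6: false
No position in the window satisfies it → formula fails.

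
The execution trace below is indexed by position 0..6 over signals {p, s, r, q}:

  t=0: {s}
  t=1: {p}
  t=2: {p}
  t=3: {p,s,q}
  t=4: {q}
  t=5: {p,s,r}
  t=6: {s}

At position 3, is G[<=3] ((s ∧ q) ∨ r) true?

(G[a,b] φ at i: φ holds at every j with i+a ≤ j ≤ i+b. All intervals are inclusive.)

Does not hold

Check ((s ∧ q) ∨ r) at every j in [3,6]:
  j=3: true
  j=4: false
  j=5: true
  j=6: false
Fails at j=4 → formula fails.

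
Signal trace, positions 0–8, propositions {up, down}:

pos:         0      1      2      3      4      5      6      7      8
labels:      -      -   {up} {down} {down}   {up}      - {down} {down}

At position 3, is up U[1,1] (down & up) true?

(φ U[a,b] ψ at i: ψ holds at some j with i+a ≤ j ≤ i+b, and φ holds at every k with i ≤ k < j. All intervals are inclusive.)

Need some j in [4,4] with (down & up), and up at every k in [3,j-1].
  j=4: (down & up) false.
No j in the window works → until fails.

Does not hold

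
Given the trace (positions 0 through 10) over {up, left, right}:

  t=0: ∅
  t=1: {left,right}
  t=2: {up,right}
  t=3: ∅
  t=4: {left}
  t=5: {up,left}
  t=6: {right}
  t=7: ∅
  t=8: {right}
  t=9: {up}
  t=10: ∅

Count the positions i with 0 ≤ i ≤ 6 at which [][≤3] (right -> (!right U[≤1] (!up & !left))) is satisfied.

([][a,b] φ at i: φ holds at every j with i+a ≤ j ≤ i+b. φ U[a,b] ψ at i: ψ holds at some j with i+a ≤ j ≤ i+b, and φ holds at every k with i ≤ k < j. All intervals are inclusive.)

4

Evaluate at each i in [0,6]:
  i=0: ✗ (fails at j=1)
  i=1: ✗ (fails at j=1)
  i=2: ✗ (fails at j=2)
  i=3: ✓ (all of [3,6])
  i=4: ✓ (all of [4,7])
  i=5: ✓ (all of [5,8])
  i=6: ✓ (all of [6,9])
Positions where it holds: {3, 4, 5, 6} → 4.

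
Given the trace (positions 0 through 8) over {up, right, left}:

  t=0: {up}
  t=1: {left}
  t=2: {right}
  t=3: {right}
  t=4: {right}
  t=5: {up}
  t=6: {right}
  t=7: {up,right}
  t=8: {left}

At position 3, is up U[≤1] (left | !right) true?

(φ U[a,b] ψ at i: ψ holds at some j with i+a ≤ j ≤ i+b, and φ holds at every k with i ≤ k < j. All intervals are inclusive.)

Does not hold

Need some j in [3,4] with (left | !right), and up at every k in [3,j-1].
  j=3: (left | !right) false.
  j=4: (left | !right) false.
No j in the window works → until fails.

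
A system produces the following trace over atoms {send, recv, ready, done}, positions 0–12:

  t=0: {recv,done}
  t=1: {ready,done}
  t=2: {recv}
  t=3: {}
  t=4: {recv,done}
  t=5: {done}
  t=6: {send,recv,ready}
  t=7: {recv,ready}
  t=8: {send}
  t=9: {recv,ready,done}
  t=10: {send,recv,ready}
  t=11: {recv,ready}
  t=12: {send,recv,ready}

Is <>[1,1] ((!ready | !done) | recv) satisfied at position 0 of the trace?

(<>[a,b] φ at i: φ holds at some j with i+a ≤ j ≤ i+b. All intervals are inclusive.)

Does not hold

Check ((!ready | !done) | recv) at each j in [1,1]:
  j=1: false
No position in the window satisfies it → formula fails.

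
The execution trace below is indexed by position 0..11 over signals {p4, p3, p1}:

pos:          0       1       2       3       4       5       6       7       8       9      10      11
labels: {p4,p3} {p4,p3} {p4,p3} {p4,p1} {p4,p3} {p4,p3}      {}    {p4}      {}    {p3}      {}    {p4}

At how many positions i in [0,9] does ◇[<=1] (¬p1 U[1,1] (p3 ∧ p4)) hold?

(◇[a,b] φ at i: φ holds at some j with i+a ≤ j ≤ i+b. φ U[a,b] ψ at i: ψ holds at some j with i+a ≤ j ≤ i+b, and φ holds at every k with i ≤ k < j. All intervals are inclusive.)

Evaluate at each i in [0,9]:
  i=0: ✓ (witness j=0)
  i=1: ✓ (witness j=1)
  i=2: ✗ (none in [2,3])
  i=3: ✓ (witness j=4)
  i=4: ✓ (witness j=4)
  i=5: ✗ (none in [5,6])
  i=6: ✗ (none in [6,7])
  i=7: ✗ (none in [7,8])
  i=8: ✗ (none in [8,9])
  i=9: ✗ (none in [9,10])
Positions where it holds: {0, 1, 3, 4} → 4.

4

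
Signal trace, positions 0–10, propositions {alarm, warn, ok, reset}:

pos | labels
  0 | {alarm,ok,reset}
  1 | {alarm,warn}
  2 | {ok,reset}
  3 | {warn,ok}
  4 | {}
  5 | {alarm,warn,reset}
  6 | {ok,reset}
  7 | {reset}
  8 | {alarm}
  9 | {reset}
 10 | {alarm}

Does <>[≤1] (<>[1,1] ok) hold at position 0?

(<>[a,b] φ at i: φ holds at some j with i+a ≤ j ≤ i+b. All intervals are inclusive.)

Check <>[1,1] ok at each j in [0,1]:
  j=0: fails (none in [1,1])
  j=1: holds (witness at 2)
Found at j=1 → formula holds.

Yes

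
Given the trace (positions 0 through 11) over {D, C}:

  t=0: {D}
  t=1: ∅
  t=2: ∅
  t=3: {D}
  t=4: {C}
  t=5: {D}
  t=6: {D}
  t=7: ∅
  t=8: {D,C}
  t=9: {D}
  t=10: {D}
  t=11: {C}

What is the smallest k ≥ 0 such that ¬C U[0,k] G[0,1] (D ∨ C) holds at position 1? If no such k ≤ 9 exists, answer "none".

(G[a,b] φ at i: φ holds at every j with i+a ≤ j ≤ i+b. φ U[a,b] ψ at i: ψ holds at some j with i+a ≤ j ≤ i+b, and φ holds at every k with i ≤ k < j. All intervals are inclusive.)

2

Need earliest j ≥ 1 with G[0,1] (D ∨ C), and ¬C at every k in [1,j-1].
  j=1: rhs fails.
  j=2: rhs fails.
  j=3: rhs holds; lhs holds on [1,2]. k = 2.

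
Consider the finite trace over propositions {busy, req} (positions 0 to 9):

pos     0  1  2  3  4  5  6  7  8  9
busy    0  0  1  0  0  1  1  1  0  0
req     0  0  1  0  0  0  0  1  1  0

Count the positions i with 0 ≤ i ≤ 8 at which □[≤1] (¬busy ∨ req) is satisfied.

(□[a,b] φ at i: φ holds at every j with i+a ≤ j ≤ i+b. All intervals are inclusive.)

6

Evaluate at each i in [0,8]:
  i=0: ✓ (all of [0,1])
  i=1: ✓ (all of [1,2])
  i=2: ✓ (all of [2,3])
  i=3: ✓ (all of [3,4])
  i=4: ✗ (fails at j=5)
  i=5: ✗ (fails at j=5)
  i=6: ✗ (fails at j=6)
  i=7: ✓ (all of [7,8])
  i=8: ✓ (all of [8,9])
Positions where it holds: {0, 1, 2, 3, 7, 8} → 6.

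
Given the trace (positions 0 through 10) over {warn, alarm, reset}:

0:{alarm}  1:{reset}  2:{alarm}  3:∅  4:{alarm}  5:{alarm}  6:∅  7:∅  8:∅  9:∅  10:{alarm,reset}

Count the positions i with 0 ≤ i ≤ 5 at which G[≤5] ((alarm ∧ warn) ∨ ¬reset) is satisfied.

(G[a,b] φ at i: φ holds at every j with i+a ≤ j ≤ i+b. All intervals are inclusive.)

Evaluate at each i in [0,5]:
  i=0: ✗ (fails at j=1)
  i=1: ✗ (fails at j=1)
  i=2: ✓ (all of [2,7])
  i=3: ✓ (all of [3,8])
  i=4: ✓ (all of [4,9])
  i=5: ✗ (fails at j=10)
Positions where it holds: {2, 3, 4} → 3.

3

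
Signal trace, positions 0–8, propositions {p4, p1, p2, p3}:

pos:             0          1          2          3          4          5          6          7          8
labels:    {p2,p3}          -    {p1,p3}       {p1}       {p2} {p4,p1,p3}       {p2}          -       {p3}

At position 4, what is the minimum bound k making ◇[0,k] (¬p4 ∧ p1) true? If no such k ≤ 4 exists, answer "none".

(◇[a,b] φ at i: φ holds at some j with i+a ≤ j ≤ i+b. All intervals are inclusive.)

Scan j = 4,5,… for (¬p4 ∧ p1):
  j=4: fails
  j=5: fails
  j=6: fails
  j=7: fails
  j=8: fails
No j in [4,8] satisfies it → none.

none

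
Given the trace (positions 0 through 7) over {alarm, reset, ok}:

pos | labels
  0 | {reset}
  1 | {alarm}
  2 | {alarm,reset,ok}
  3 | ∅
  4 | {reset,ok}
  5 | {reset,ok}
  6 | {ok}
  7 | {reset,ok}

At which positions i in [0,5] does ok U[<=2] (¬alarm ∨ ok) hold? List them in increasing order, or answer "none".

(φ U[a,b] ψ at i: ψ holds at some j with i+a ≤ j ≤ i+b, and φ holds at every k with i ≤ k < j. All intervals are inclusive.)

0, 2, 3, 4, 5

Evaluate at each i in [0,5]:
  i=0: ✓ (rhs at j=0)
  i=1: ✗ (lhs fails at k=1 before rhs at j=2)
  i=2: ✓ (rhs at j=2)
  i=3: ✓ (rhs at j=3)
  i=4: ✓ (rhs at j=4)
  i=5: ✓ (rhs at j=5)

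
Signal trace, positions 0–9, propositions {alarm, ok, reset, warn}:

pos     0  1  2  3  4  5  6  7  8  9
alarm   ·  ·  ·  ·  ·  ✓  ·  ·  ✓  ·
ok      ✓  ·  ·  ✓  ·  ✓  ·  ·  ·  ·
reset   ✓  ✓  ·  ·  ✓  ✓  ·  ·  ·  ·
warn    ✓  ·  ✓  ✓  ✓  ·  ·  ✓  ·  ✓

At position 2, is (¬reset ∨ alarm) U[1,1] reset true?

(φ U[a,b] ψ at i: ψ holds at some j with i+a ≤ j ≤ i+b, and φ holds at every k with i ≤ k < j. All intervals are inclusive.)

False

Need some j in [3,3] with reset, and (¬reset ∨ alarm) at every k in [2,j-1].
  j=3: reset false.
No j in the window works → until fails.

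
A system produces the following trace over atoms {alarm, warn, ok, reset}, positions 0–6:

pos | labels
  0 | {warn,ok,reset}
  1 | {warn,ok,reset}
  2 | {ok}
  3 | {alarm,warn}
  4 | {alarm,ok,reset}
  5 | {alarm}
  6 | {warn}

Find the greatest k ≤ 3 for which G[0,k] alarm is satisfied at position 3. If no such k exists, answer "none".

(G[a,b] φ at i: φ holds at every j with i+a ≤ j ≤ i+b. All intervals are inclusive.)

alarm must hold from j=3 onward; find where it first fails.
  j=3: holds
  j=4: holds
  j=5: holds
  j=6: fails
Holds on [3,5], so largest k = 2.

2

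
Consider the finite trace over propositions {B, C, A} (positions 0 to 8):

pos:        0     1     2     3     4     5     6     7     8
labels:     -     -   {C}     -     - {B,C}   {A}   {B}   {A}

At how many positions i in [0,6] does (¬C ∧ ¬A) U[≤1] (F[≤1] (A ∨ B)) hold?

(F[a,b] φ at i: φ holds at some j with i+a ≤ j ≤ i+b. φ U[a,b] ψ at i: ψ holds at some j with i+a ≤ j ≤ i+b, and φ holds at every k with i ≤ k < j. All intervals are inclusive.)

Evaluate at each i in [0,6]:
  i=0: ✗ (no rhs in [0,1])
  i=1: ✗ (no rhs in [1,2])
  i=2: ✗ (no rhs in [2,3])
  i=3: ✓ (rhs at j=4; lhs holds on [3,3])
  i=4: ✓ (rhs at j=4)
  i=5: ✓ (rhs at j=5)
  i=6: ✓ (rhs at j=6)
Positions where it holds: {3, 4, 5, 6} → 4.

4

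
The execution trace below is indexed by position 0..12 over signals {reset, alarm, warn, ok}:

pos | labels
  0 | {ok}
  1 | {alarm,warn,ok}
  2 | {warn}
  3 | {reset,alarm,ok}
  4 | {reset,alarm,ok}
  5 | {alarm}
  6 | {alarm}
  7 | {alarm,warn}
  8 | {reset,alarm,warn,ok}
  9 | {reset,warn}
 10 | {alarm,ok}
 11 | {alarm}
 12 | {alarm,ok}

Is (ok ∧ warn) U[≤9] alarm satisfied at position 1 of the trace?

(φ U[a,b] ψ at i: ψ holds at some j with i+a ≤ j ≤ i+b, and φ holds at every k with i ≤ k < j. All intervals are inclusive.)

Need some j in [1,10] with alarm, and (ok ∧ warn) at every k in [1,j-1].
  j=1: alarm holds; no prefix to check → satisfied.

Holds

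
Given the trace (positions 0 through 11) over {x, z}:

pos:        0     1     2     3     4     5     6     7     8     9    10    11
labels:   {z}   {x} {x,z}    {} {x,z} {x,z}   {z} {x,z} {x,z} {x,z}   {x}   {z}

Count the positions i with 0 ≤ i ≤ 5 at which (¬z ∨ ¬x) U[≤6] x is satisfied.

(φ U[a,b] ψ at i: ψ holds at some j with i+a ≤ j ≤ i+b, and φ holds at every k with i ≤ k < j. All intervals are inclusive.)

Evaluate at each i in [0,5]:
  i=0: ✓ (rhs at j=1; lhs holds on [0,0])
  i=1: ✓ (rhs at j=1)
  i=2: ✓ (rhs at j=2)
  i=3: ✓ (rhs at j=4; lhs holds on [3,3])
  i=4: ✓ (rhs at j=4)
  i=5: ✓ (rhs at j=5)
Positions where it holds: {0, 1, 2, 3, 4, 5} → 6.

6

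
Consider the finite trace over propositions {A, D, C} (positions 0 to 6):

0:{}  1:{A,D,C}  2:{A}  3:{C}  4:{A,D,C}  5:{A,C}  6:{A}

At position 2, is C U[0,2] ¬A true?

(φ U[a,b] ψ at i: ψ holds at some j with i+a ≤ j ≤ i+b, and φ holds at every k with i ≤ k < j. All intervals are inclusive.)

False

Need some j in [2,4] with ¬A, and C at every k in [2,j-1].
  j=2: ¬A false.
  j=3: ¬A holds, but C fails at k=2 → not this j.
  j=4: ¬A false.
No j in the window works → until fails.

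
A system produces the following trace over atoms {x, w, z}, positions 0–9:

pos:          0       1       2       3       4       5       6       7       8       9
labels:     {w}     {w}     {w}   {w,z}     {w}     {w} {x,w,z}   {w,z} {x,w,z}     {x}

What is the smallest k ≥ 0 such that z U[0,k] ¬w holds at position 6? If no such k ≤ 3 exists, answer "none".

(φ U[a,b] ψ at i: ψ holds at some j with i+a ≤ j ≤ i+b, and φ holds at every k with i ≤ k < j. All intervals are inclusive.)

3

Need earliest j ≥ 6 with ¬w, and z at every k in [6,j-1].
  j=6: rhs fails.
  j=7: rhs fails.
  j=8: rhs fails.
  j=9: rhs holds; lhs holds on [6,8]. k = 3.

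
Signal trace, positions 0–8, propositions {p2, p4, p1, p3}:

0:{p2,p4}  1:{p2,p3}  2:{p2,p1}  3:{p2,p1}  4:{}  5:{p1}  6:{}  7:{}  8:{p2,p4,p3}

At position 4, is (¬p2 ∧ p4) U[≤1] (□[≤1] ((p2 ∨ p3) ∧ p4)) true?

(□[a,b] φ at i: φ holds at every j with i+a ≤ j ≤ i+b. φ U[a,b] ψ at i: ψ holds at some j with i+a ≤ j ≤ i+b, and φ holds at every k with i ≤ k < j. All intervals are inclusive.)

False

Need some j in [4,5] with □[≤1] ((p2 ∨ p3) ∧ p4), and (¬p2 ∧ p4) at every k in [4,j-1].
  j=4: □[≤1] ((p2 ∨ p3) ∧ p4) — fails at 4.
  j=5: □[≤1] ((p2 ∨ p3) ∧ p4) — fails at 5.
No j in the window works → until fails.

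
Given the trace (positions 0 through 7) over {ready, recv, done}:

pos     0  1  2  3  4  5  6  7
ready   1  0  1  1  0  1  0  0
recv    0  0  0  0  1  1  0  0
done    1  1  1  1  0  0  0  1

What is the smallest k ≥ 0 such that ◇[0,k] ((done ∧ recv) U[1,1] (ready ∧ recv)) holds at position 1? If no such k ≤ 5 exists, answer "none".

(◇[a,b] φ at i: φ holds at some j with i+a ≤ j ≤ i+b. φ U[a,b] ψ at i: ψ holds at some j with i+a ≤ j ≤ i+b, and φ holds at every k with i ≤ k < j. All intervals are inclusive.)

none

Scan j = 1,2,… for ((done ∧ recv) U[1,1] (ready ∧ recv)):
  j=1: fails
  j=2: fails
  j=3: fails
  j=4: fails
  j=5: fails
  j=6: fails
No j in [1,6] satisfies it → none.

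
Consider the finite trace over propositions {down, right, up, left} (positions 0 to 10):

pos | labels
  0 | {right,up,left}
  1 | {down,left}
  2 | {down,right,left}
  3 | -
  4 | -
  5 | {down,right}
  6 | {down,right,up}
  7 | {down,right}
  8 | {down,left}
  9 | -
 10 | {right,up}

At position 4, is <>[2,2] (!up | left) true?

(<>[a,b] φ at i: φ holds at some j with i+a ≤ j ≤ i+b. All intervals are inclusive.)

False

Check (!up | left) at each j in [6,6]:
  j=6: false
No position in the window satisfies it → formula fails.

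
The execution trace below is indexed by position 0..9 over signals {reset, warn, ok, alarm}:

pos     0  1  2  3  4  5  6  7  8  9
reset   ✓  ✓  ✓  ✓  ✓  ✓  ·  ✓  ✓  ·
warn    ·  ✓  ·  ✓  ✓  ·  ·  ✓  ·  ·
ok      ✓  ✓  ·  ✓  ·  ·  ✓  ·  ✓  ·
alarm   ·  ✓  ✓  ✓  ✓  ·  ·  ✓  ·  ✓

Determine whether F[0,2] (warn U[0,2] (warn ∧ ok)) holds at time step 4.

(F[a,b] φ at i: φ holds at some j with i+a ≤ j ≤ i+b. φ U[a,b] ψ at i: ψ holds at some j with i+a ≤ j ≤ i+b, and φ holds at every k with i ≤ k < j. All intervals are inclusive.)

Check (warn U[0,2] (warn ∧ ok)) at each j in [4,6]:
  j=4: fails
  j=5: fails
  j=6: fails
No position in the window satisfies it → formula fails.

No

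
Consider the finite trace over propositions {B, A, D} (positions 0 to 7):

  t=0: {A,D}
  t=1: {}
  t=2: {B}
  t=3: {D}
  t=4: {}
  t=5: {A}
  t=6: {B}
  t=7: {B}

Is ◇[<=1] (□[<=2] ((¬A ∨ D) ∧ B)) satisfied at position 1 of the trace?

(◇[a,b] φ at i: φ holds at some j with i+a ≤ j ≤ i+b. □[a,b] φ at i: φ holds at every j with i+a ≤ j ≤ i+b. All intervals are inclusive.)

Does not hold

Check □[<=2] ((¬A ∨ D) ∧ B) at each j in [1,2]:
  j=1: fails at 1
  j=2: fails at 3
No position in the window satisfies it → formula fails.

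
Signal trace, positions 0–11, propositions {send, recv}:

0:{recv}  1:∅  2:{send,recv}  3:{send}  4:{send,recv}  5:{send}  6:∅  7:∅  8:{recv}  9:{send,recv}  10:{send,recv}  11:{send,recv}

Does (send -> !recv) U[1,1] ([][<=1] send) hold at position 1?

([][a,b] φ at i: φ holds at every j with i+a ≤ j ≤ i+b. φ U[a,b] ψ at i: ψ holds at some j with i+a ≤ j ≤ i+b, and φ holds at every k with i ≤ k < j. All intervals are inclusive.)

Need some j in [2,2] with [][<=1] send, and (send -> !recv) at every k in [1,j-1].
  j=2: [][<=1] send holds; (send -> !recv) holds at every k in [1,1] → satisfied.

True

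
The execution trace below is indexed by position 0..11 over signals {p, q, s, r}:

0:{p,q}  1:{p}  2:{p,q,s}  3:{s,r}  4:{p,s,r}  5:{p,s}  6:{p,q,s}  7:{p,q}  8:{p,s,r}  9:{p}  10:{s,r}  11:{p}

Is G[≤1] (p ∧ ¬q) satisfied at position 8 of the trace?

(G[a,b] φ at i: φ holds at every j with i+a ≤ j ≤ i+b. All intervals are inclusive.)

Check (p ∧ ¬q) at every j in [8,9]:
  j=8: true
  j=9: true
All positions satisfy it → formula holds.

Yes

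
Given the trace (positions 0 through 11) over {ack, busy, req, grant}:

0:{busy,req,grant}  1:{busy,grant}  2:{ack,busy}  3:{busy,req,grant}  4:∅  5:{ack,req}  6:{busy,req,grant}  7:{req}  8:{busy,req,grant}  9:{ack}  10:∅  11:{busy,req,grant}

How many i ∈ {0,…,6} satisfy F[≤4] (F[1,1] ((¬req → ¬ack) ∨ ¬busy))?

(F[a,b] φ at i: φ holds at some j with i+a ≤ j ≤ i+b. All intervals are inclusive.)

Evaluate at each i in [0,6]:
  i=0: ✓ (witness j=0)
  i=1: ✓ (witness j=2)
  i=2: ✓ (witness j=2)
  i=3: ✓ (witness j=3)
  i=4: ✓ (witness j=4)
  i=5: ✓ (witness j=5)
  i=6: ✓ (witness j=6)
Positions where it holds: {0, 1, 2, 3, 4, 5, 6} → 7.

7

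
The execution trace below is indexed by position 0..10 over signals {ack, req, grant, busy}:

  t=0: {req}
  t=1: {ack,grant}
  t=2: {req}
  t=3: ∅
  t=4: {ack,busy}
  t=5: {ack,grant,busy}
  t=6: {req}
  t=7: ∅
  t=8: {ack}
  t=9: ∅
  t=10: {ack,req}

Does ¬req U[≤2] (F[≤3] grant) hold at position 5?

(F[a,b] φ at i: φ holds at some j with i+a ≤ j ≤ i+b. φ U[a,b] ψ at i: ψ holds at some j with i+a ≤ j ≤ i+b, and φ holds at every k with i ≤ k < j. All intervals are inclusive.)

Holds

Need some j in [5,7] with F[≤3] grant, and ¬req at every k in [5,j-1].
  j=5: F[≤3] grant holds; no prefix to check → satisfied.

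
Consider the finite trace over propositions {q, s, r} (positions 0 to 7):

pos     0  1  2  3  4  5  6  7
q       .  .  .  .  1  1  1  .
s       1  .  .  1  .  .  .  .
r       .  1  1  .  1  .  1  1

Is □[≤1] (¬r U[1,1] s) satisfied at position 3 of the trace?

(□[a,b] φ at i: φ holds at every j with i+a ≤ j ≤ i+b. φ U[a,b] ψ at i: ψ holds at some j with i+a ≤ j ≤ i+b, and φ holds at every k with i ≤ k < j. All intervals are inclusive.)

No

Check (¬r U[1,1] s) at every j in [3,4]:
  j=3: fails
  j=4: fails
Fails at j=3 → formula fails.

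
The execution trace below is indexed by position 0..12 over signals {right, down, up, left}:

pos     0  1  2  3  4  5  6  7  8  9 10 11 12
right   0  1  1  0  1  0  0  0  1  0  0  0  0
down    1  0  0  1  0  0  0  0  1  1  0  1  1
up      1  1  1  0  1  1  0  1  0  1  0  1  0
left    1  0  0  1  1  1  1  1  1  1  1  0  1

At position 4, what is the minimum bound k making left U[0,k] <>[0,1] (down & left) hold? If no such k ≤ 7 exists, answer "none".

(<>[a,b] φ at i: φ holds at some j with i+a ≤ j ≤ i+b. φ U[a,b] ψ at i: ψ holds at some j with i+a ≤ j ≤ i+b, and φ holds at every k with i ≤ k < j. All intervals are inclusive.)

Need earliest j ≥ 4 with <>[0,1] (down & left), and left at every k in [4,j-1].
  j=4: rhs fails.
  j=5: rhs fails.
  j=6: rhs fails.
  j=7: rhs holds; lhs holds on [4,6]. k = 3.

3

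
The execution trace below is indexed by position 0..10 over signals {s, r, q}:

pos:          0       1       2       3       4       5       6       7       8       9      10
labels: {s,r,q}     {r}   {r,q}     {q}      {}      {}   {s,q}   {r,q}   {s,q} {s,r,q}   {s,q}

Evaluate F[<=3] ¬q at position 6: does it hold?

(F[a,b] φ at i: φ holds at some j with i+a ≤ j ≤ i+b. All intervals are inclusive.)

Does not hold

Check ¬q at each j in [6,9]:
  j=6: false
  j=7: false
  j=8: false
  j=9: false
No position in the window satisfies it → formula fails.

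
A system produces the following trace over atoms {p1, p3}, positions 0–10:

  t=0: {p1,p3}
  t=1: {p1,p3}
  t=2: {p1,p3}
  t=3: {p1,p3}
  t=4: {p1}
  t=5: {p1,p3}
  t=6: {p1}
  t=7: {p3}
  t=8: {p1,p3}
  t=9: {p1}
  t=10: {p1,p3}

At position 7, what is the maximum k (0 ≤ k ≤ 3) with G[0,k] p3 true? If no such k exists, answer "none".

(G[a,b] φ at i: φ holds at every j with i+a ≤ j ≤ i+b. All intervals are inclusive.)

p3 must hold from j=7 onward; find where it first fails.
  j=7: holds
  j=8: holds
  j=9: fails
Holds on [7,8], so largest k = 1.

1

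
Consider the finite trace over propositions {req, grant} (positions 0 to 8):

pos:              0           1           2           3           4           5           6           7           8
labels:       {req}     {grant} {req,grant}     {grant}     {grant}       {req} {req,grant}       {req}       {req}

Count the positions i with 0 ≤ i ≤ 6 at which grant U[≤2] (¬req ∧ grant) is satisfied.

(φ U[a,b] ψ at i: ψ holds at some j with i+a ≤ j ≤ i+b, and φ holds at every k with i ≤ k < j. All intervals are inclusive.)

4

Evaluate at each i in [0,6]:
  i=0: ✗ (lhs fails at k=0 before rhs at j=1)
  i=1: ✓ (rhs at j=1)
  i=2: ✓ (rhs at j=3; lhs holds on [2,2])
  i=3: ✓ (rhs at j=3)
  i=4: ✓ (rhs at j=4)
  i=5: ✗ (no rhs in [5,7])
  i=6: ✗ (no rhs in [6,8])
Positions where it holds: {1, 2, 3, 4} → 4.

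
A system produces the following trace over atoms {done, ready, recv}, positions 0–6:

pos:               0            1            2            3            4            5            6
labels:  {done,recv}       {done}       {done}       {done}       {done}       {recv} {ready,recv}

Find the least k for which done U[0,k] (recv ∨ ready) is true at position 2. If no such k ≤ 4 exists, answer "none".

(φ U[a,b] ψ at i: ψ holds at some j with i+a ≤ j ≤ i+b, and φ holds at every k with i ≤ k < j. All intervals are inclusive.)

3

Need earliest j ≥ 2 with (recv ∨ ready), and done at every k in [2,j-1].
  j=2: rhs fails.
  j=3: rhs fails.
  j=4: rhs fails.
  j=5: rhs holds; lhs holds on [2,4]. k = 3.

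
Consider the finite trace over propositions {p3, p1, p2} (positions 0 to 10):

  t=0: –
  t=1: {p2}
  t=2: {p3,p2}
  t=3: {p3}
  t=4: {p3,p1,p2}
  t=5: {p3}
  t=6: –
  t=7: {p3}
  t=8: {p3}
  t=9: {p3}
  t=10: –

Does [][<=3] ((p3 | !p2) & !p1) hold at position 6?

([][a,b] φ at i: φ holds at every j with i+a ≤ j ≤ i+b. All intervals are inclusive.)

True

Check ((p3 | !p2) & !p1) at every j in [6,9]:
  j=6: true
  j=7: true
  j=8: true
  j=9: true
All positions satisfy it → formula holds.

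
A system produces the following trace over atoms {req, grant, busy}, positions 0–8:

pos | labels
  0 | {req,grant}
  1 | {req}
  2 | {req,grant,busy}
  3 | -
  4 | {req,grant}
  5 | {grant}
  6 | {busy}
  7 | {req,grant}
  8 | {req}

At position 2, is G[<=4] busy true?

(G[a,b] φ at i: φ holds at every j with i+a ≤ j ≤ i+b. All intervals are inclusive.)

Check busy at every j in [2,6]:
  j=2: true
  j=3: false
  j=4: false
  j=5: false
  j=6: true
Fails at j=3 → formula fails.

Does not hold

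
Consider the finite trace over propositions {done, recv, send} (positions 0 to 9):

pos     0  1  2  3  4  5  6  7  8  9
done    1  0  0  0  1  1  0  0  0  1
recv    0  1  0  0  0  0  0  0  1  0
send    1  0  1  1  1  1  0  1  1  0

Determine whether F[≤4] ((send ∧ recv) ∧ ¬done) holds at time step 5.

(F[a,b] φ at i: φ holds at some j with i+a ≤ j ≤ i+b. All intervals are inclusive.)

Holds

Check ((send ∧ recv) ∧ ¬done) at each j in [5,9]:
  j=5: false
  j=6: false
  j=7: false
  j=8: true
  j=9: false
Found at j=8 → formula holds.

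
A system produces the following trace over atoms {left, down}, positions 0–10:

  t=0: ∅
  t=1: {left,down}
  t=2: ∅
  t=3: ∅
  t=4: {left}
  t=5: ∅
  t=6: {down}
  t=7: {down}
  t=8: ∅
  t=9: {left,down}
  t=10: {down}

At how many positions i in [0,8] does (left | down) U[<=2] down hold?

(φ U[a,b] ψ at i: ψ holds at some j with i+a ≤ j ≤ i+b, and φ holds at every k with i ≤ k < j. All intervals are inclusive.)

3

Evaluate at each i in [0,8]:
  i=0: ✗ (lhs fails at k=0 before rhs at j=1)
  i=1: ✓ (rhs at j=1)
  i=2: ✗ (no rhs in [2,4])
  i=3: ✗ (no rhs in [3,5])
  i=4: ✗ (lhs fails at k=5 before rhs at j=6)
  i=5: ✗ (lhs fails at k=5 before rhs at j=6)
  i=6: ✓ (rhs at j=6)
  i=7: ✓ (rhs at j=7)
  i=8: ✗ (lhs fails at k=8 before rhs at j=9)
Positions where it holds: {1, 6, 7} → 3.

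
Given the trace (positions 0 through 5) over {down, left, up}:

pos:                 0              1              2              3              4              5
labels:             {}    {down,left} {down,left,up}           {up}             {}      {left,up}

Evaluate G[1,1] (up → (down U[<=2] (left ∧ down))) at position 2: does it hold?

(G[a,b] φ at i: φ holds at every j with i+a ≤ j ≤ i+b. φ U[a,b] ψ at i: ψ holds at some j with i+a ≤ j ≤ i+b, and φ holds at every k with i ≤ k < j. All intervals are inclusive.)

Check (up → (down U[<=2] (left ∧ down))) at every j in [3,3]:
  j=3: antecedent true; consequent fails → ✗
Fails at j=3 → formula fails.

False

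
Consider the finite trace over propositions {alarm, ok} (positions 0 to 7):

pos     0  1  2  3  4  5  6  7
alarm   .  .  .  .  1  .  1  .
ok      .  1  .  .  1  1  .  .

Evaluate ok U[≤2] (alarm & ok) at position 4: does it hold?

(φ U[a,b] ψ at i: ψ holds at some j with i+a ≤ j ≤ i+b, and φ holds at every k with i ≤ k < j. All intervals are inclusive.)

True

Need some j in [4,6] with (alarm & ok), and ok at every k in [4,j-1].
  j=4: (alarm & ok) holds; no prefix to check → satisfied.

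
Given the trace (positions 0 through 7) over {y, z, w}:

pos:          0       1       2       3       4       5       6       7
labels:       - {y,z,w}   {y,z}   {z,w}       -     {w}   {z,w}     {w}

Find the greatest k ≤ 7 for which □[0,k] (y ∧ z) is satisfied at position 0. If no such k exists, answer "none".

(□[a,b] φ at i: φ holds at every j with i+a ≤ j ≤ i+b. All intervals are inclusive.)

none

(y ∧ z) must hold from j=0 onward; find where it first fails.
  j=0: fails → no k works.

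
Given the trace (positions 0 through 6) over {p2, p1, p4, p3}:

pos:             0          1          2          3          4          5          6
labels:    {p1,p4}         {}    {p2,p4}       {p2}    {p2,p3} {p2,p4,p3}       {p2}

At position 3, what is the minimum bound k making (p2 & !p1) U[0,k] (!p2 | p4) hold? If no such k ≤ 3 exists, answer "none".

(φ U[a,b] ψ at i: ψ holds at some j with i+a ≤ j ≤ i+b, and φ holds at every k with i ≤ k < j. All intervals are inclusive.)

2

Need earliest j ≥ 3 with (!p2 | p4), and (p2 & !p1) at every k in [3,j-1].
  j=3: rhs fails.
  j=4: rhs fails.
  j=5: rhs holds; lhs holds on [3,4]. k = 2.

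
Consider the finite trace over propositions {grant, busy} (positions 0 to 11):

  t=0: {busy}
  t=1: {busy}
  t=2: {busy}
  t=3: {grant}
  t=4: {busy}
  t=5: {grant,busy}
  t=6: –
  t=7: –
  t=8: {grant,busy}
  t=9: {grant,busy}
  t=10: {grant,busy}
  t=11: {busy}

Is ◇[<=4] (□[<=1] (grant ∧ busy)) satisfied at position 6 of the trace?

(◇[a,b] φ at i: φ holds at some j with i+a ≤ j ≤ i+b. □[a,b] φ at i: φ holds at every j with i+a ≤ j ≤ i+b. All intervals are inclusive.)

Check □[<=1] (grant ∧ busy) at each j in [6,10]:
  j=6: fails at 6
  j=7: fails at 7
  j=8: holds on [8,9]
  j=9: holds on [9,10]
  j=10: fails at 11
Found at j=8 → formula holds.

Holds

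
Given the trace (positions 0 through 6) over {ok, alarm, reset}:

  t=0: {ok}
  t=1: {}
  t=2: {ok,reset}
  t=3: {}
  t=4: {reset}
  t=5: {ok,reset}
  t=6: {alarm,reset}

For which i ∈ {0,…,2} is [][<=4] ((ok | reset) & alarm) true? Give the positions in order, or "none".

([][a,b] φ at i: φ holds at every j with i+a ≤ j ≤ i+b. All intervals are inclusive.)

Evaluate at each i in [0,2]:
  i=0: ✗ (fails at j=0)
  i=1: ✗ (fails at j=1)
  i=2: ✗ (fails at j=2)

none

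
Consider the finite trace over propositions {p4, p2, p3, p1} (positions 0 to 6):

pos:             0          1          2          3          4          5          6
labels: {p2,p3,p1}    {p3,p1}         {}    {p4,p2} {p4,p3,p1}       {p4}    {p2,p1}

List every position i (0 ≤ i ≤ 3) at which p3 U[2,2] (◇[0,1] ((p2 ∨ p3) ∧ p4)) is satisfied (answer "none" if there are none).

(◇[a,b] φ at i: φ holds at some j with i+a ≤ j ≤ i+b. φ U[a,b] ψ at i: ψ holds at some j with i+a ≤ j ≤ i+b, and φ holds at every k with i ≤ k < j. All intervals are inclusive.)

Evaluate at each i in [0,3]:
  i=0: ✓ (rhs at j=2; lhs holds on [0,1])
  i=1: ✗ (lhs fails at k=2 before rhs at j=3)
  i=2: ✗ (lhs fails at k=2 before rhs at j=4)
  i=3: ✗ (no rhs in [5,5])

0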